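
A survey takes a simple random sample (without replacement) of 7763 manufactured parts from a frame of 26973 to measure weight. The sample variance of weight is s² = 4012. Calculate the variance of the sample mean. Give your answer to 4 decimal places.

Under SRS without replacement, Var(ȳ) = (1 − f)·s²/n with f = n/N = 7763/26973 = 0.28780632.
Var(ȳ) = (1 − 0.28780632)·4012/7763 = 0.71219368·0.51681051 = 0.36806918.

0.3681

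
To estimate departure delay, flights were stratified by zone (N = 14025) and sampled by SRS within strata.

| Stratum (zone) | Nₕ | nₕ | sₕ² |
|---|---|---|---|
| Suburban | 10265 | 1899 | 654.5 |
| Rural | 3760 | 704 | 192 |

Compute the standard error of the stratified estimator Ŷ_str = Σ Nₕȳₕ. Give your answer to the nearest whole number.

5721

Var(Ŷ_str) = Σₕ Nₕ²(1 − fₕ)sₕ²/nₕ.
Suburban: 10265²·(1 − 1899/10265)·654.5/1899 = 2.9597941 × 10^7.
Rural: 3760²·(1 − 704/3760)·192/704 = 3.1337891 × 10^6.
Sum = 3.273173 × 10^7.
SE = √(3.273173 × 10^7) = 5721.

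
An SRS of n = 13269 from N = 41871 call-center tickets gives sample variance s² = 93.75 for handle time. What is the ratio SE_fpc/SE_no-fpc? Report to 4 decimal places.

0.8265

f = n/N = 13269/41871 = 0.31690191.
SE_no-fpc = √(s²/n) = 0.084055578; SE_fpc = √((1−f)s²/n) = 0.069471724.
Ratio = √(1−f) = 0.82649748.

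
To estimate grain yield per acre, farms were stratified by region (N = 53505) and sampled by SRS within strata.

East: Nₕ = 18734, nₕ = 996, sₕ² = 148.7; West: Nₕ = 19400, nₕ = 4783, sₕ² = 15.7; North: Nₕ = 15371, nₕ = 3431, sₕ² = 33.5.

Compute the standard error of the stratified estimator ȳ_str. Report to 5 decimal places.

Var(ȳ_str) = Σₕ Wₕ²(1 − fₕ)sₕ²/nₕ with Wₕ = Nₕ/N, N = 53505.
East: Wₕ = 0.35013550; term = 0.35013550²·(1 − 0.05316537)·148.7/996 = 0.01732998.
West: Wₕ = 0.36258294; term = 0.36258294²·(1 − 0.24654639)·15.7/4783 = 3.2514008 × 10^-4.
North: Wₕ = 0.28728156; term = 0.28728156²·(1 − 0.22321254)·33.5/3431 = 6.2595311 × 10^-4.
Sum = 0.018281073.
SE = √(0.018281073) = 0.13521.

0.13521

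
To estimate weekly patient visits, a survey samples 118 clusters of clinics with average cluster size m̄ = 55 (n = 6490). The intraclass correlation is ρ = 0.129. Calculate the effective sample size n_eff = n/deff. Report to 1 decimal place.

deff = 1 + (55 − 1)·0.129 = 1 + 6.966 = 7.966.
n_eff = 6490 / 7.966 = 814.7.

814.7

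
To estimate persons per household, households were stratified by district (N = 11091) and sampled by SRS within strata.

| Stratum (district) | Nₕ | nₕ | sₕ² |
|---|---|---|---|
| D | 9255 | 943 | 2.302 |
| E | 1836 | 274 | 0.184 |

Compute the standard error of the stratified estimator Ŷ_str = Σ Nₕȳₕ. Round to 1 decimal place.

Var(Ŷ_str) = Σₕ Nₕ²(1 − fₕ)sₕ²/nₕ.
D: 9255²·(1 − 943/9255)·2.302/943 = 187791.35.
E: 1836²·(1 − 274/1836)·0.184/274 = 1925.8434.
Sum = 189717.19.
SE = √(189717.19) = 435.6.

435.6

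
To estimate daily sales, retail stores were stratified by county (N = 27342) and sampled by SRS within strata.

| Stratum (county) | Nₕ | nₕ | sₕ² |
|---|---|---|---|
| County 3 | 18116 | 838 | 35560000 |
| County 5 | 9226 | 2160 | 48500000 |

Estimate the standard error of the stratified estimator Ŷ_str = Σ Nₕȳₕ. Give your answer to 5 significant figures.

Var(Ŷ_str) = Σₕ Nₕ²(1 − fₕ)sₕ²/nₕ.
County 3: 18116²·(1 − 838/18116)·35560000/838 = 1.3282307 × 10^13.
County 5: 9226²·(1 − 2160/9226)·48500000/2160 = 1.4637775 × 10^12.
Sum = 1.4746085 × 10^13.
SE = √(1.4746085 × 10^13) = 3.8401 × 10^6.

3.8401 × 10^6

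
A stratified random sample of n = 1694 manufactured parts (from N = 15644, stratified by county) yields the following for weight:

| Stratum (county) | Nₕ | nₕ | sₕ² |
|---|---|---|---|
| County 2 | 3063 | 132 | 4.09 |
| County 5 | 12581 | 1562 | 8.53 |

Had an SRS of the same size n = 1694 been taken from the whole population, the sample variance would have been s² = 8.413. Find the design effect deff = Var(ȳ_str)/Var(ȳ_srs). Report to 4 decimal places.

0.9552

Var(ȳ_str) = Σ Wₕ²(1−fₕ)sₕ²/nₕ with Wₕ = Nₕ/15644:
  County 2: (3063/15644)²·(1−132/3063)·4.09/132 = 0.0011366234
  County 5: (12581/15644)²·(1−1562/12581)·8.53/1562 = 0.0030933548
  → Var(ȳ_str) = 0.0042299782.
Var(ȳ_srs) = (1 − 1694/15644)·8.413/1694 = 0.0044285738.
deff = 0.0042299782 / 0.0044285738 = 0.9552.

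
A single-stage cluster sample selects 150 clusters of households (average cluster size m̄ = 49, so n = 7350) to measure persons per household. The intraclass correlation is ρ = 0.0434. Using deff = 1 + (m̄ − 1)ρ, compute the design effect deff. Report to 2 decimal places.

deff = 1 + (49 − 1)·0.0434 = 1 + 2.0832 = 3.0832.

3.08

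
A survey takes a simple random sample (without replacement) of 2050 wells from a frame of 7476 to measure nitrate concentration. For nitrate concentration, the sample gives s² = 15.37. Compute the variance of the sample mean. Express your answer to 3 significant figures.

0.00544

Under SRS without replacement, Var(ȳ) = (1 − f)·s²/n with f = n/N = 2050/7476 = 0.27421081.
Var(ȳ) = (1 − 0.27421081)·15.37/2050 = 0.72578919·0.007497561 = 0.0054416487.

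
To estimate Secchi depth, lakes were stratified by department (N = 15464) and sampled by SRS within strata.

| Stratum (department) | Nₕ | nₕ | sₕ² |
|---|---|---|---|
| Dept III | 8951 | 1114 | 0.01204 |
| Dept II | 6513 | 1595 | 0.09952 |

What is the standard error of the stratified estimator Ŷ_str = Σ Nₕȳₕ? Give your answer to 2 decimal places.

Var(Ŷ_str) = Σₕ Nₕ²(1 − fₕ)sₕ²/nₕ.
Dept III: 8951²·(1 − 1114/8951)·0.01204/1114 = 758.1632.
Dept II: 6513²·(1 − 1595/6513)·0.09952/1595 = 1998.5696.
Sum = 2756.7328.
SE = √(2756.7328) = 52.50.

52.50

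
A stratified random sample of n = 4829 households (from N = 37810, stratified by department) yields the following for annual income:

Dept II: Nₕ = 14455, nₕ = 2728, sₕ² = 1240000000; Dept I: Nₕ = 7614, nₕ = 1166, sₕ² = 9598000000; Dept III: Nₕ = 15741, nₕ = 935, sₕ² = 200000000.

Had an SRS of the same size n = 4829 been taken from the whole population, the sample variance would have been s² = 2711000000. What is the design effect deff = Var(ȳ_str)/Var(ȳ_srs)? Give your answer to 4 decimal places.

0.7585

Var(ȳ_str) = Σ Wₕ²(1−fₕ)sₕ²/nₕ with Wₕ = Nₕ/37810:
  Dept II: (14455/37810)²·(1−2728/14455)·1240000000/2728 = 53897.545
  Dept I: (7614/37810)²·(1−1166/7614)·9598000000/1166 = 282687.59
  Dept III: (15741/37810)²·(1−935/15741)·200000000/935 = 34871.859
  → Var(ȳ_str) = 371456.99.
Var(ȳ_srs) = (1 − 4829/37810)·2711000000/4829 = 489699.27.
deff = 371456.99 / 489699.27 = 0.7585.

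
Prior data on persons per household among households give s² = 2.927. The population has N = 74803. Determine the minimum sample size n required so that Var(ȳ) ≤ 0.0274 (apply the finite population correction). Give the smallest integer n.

107

Without fpc, n₀ = s²/D = 2.927/0.0274 = 106.8248.
With fpc, (1 − n/N)·s²/n ≤ D requires n ≥ n₀/(1 + n₀/N) = 106.8248/(1 + 106.8248/74803) = 106.6725.
Rounding up, n = 107.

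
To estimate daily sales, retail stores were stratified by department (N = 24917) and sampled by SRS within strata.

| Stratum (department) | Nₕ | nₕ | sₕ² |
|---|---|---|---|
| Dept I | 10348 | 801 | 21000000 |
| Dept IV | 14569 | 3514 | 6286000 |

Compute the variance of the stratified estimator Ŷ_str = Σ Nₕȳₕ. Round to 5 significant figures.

Var(Ŷ_str) = Σₕ Nₕ²(1 − fₕ)sₕ²/nₕ.
Dept I: 10348²·(1 − 801/10348)·21000000/801 = 2.5900618 × 10^12.
Dept IV: 14569²·(1 − 3514/14569)·6286000/3514 = 2.8811184 × 10^11.
Sum = 2.8781736 × 10^12.

2.8782 × 10^12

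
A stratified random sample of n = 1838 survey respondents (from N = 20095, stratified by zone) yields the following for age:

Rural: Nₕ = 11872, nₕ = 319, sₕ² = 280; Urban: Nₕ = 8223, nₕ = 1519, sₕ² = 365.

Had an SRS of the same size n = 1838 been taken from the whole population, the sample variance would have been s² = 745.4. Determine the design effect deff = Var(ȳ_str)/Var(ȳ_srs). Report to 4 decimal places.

0.8982

Var(ȳ_str) = Σ Wₕ²(1−fₕ)sₕ²/nₕ with Wₕ = Nₕ/20095:
  Rural: (11872/20095)²·(1−319/11872)·280/319 = 0.29813296
  Urban: (8223/20095)²·(1−1519/8223)·365/1519 = 0.03280374
  → Var(ȳ_str) = 0.3309367.
Var(ȳ_srs) = (1 − 1838/20095)·745.4/1838 = 0.36845571.
deff = 0.3309367 / 0.36845571 = 0.8982.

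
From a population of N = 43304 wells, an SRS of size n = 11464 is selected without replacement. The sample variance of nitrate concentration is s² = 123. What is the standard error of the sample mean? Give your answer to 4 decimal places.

Under SRS without replacement, Var(ȳ) = (1 − f)·s²/n with f = n/N = 11464/43304 = 0.26473305.
Var(ȳ) = (1 − 0.26473305)·123/11464 = 0.73526695·0.010729239 = 0.0078888551.
SE(ȳ) = √(0.0078888551) = 0.0888.

0.0888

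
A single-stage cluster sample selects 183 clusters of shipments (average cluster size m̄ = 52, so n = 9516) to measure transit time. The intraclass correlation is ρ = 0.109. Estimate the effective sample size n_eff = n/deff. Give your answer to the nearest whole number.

1451

deff = 1 + (52 − 1)·0.109 = 1 + 5.559 = 6.559.
n_eff = 9516 / 6.559 = 1451.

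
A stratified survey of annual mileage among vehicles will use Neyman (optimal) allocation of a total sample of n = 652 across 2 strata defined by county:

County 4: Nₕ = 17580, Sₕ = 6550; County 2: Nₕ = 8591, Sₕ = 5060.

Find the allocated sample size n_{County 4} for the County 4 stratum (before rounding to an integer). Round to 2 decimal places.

Neyman allocation: nₕ = n·NₕSₕ / Σⱼ NⱼSⱼ.
Σ NⱼSⱼ = 17580·6550 + 8591·5060 = 1.5861946 × 10^8.
n_{County 4} = 652·17580·6550 / (1.5861946 × 10^8) = 473.32.

473.32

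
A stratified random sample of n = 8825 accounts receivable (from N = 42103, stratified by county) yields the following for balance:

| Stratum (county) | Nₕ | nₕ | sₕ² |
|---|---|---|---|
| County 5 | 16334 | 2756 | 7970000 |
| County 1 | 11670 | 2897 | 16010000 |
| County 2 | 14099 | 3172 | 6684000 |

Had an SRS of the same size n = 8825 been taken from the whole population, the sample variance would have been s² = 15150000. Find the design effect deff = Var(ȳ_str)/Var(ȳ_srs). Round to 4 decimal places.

Var(ȳ_str) = Σ Wₕ²(1−fₕ)sₕ²/nₕ with Wₕ = Nₕ/42103:
  County 5: (16334/42103)²·(1−2756/16334)·7970000/2756 = 361.81068
  County 1: (11670/42103)²·(1−2897/11670)·16010000/2897 = 319.18005
  County 2: (14099/42103)²·(1−3172/14099)·6684000/3172 = 183.13293
  → Var(ȳ_str) = 864.12366.
Var(ȳ_srs) = (1 − 8825/42103)·15150000/8825 = 1356.882.
deff = 864.12366 / 1356.882 = 0.6368.

0.6368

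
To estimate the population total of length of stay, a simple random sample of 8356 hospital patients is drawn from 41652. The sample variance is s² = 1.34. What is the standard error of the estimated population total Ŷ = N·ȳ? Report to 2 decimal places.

471.59

Var(Ŷ) = N²·Var(ȳ) = N²·(1 − n/N)·s²/n.
f = 8356/41652 = 0.20061462; Var(ȳ) = 0.79938538·1.34/8356 = 1.2819249 × 10^-4.
Var(Ŷ) = 41652² · (1.2819249 × 10^-4) = 222399.75.
SE(Ŷ) = √(222399.75) = 471.59.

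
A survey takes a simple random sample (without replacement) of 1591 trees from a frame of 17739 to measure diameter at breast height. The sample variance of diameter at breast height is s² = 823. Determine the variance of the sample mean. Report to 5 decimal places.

Under SRS without replacement, Var(ȳ) = (1 − f)·s²/n with f = n/N = 1591/17739 = 0.08968938.
Var(ȳ) = (1 − 0.08968938)·823/1591 = 0.91031062·0.51728473 = 0.47088978.

0.47089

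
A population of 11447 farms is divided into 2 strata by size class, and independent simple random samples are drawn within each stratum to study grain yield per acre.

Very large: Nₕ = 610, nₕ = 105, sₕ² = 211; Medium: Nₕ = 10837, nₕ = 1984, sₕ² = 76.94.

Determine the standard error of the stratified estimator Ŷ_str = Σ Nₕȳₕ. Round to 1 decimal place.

2083.2

Var(Ŷ_str) = Σₕ Nₕ²(1 − fₕ)sₕ²/nₕ.
Very large: 610²·(1 − 105/610)·211/105 = 619033.81.
Medium: 10837²·(1 − 1984/10837)·76.94/1984 = 3.7205749 × 10^6.
Sum = 4.3396087 × 10^6.
SE = √(4.3396087 × 10^6) = 2083.2.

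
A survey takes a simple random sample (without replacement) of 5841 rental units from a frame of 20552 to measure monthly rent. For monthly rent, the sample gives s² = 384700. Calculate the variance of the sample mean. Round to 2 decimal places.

47.14

Under SRS without replacement, Var(ȳ) = (1 − f)·s²/n with f = n/N = 5841/20552 = 0.28420592.
Var(ȳ) = (1 − 0.28420592)·384700/5841 = 0.71579408·65.86201 = 47.143637.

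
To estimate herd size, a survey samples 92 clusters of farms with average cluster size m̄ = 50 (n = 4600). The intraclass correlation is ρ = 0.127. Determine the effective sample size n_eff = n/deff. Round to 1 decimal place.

deff = 1 + (50 − 1)·0.127 = 1 + 6.223 = 7.223.
n_eff = 4600 / 7.223 = 636.9.

636.9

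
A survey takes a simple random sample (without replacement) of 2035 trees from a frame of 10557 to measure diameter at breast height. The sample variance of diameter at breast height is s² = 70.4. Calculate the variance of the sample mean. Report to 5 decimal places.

Under SRS without replacement, Var(ȳ) = (1 − f)·s²/n with f = n/N = 2035/10557 = 0.19276310.
Var(ȳ) = (1 − 0.19276310)·70.4/2035 = 0.80723690·0.034594595 = 0.027926033.

0.02793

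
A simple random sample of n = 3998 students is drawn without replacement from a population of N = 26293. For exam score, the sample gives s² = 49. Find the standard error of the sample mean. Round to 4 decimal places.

0.1019

Under SRS without replacement, Var(ȳ) = (1 − f)·s²/n with f = n/N = 3998/26293 = 0.15205568.
Var(ȳ) = (1 − 0.15205568)·49/3998 = 0.84794432·0.012256128 = 0.010392514.
SE(ȳ) = √(0.010392514) = 0.1019.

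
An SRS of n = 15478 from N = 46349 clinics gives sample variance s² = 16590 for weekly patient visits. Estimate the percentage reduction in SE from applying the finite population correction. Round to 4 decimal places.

18.3878

f = n/N = 15478/46349 = 0.33394464.
SE_no-fpc = √(s²/n) = 1.0352989; SE_fpc = √((1−f)s²/n) = 0.8449304.
Ratio = √(1−f) = 0.81612215. Reduction = 100·(1 − 0.81612215) = 18.3878%.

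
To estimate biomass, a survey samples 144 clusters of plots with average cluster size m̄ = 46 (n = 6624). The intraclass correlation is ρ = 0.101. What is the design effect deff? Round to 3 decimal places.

5.545

deff = 1 + (46 − 1)·0.101 = 1 + 4.545 = 5.545.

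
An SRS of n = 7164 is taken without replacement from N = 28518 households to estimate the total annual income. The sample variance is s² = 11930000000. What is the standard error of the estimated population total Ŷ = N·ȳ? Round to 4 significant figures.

Var(Ŷ) = N²·Var(ȳ) = N²·(1 − n/N)·s²/n.
f = 7164/28518 = 0.25120976; Var(ȳ) = 0.74879024·11930000000/7164 = 1.2469385 × 10^6.
Var(Ŷ) = 28518² · (1.2469385 × 10^6) = 1.0141056 × 10^15.
SE(Ŷ) = √(1.0141056 × 10^15) = 3.185 × 10^7.

3.185 × 10^7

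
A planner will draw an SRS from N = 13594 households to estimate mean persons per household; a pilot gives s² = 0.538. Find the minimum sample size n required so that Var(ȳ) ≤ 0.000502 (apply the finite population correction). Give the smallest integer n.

Without fpc, n₀ = s²/D = 0.538/0.000502 = 1071.7131.
With fpc, (1 − n/N)·s²/n ≤ D requires n ≥ n₀/(1 + n₀/N) = 1071.7131/(1 + 1071.7131/13594) = 993.3965.
Rounding up, n = 994.

994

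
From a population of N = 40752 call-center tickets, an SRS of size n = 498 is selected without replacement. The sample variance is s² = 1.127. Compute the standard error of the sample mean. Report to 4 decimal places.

Under SRS without replacement, Var(ȳ) = (1 − f)·s²/n with f = n/N = 498/40752 = 0.01222026.
Var(ȳ) = (1 − 0.01222026)·1.127/498 = 0.98777974·0.0022630522 = 0.0022353971.
SE(ȳ) = √(0.0022353971) = 0.0473.

0.0473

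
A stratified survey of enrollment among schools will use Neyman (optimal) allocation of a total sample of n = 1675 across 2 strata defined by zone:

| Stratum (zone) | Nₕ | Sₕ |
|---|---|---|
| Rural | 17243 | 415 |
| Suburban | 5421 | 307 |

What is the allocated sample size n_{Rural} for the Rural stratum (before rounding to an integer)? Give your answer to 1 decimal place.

Neyman allocation: nₕ = n·NₕSₕ / Σⱼ NⱼSⱼ.
Σ NⱼSⱼ = 17243·415 + 5421·307 = 8.820092 × 10^6.
n_{Rural} = 1675·17243·415 / (8.820092 × 10^6) = 1358.9.

1358.9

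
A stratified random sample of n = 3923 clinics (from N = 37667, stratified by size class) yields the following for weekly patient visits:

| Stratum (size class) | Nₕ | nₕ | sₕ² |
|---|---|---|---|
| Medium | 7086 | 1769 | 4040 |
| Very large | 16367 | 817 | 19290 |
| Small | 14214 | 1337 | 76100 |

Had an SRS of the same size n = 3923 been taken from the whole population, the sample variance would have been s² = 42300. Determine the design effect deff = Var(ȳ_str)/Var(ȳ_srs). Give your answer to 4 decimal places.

Var(ȳ_str) = Σ Wₕ²(1−fₕ)sₕ²/nₕ with Wₕ = Nₕ/37667:
  Medium: (7086/37667)²·(1−1769/7086)·4040/1769 = 0.060645597
  Very large: (16367/37667)²·(1−817/16367)·19290/817 = 4.2353332
  Small: (14214/37667)²·(1−1337/14214)·76100/1337 = 7.3428083
  → Var(ȳ_str) = 11.638787.
Var(ȳ_srs) = (1 − 3923/37667)·42300/3923 = 9.6595655.
deff = 11.638787 / 9.6595655 = 1.2049.

1.2049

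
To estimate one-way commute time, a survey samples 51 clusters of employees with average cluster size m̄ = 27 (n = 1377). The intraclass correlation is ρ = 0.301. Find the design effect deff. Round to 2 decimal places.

8.83

deff = 1 + (27 − 1)·0.301 = 1 + 7.826 = 8.826.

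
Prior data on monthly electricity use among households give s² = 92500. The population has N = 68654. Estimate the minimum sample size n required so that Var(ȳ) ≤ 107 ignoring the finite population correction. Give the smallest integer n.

Without fpc, n₀ = s²/D = 92500/107 = 864.4860.
Rounding up, n = 865.

865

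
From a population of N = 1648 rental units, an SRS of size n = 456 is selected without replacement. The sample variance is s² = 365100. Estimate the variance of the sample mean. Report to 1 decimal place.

Under SRS without replacement, Var(ȳ) = (1 − f)·s²/n with f = n/N = 456/1648 = 0.27669903.
Var(ȳ) = (1 − 0.27669903)·365100/456 = 0.72330097·800.65789 = 579.11663.

579.1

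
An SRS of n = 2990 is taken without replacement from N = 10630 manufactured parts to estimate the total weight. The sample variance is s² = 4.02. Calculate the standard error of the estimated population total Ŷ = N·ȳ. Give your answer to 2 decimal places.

330.44

Var(Ŷ) = N²·Var(ȳ) = N²·(1 − n/N)·s²/n.
f = 2990/10630 = 0.28127940; Var(ȳ) = 0.71872060·4.02/2990 = 9.6630663 × 10^-4.
Var(Ŷ) = 10630² · (9.6630663 × 10^-4) = 109189.65.
SE(Ŷ) = √(109189.65) = 330.44.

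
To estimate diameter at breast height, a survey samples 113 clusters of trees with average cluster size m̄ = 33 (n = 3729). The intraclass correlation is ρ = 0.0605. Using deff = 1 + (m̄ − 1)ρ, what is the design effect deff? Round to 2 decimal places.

2.94

deff = 1 + (33 − 1)·0.0605 = 1 + 1.936 = 2.936.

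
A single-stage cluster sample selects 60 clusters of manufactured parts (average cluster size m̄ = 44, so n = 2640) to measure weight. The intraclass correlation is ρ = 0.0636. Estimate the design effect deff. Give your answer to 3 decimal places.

3.735

deff = 1 + (44 − 1)·0.0636 = 1 + 2.7348 = 3.7348.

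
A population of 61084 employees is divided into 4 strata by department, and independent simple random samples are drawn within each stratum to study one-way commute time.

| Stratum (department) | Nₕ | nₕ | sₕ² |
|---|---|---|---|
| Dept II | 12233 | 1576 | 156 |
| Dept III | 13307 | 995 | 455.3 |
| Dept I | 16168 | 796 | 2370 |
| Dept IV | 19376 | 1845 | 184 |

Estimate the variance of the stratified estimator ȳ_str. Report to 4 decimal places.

Var(ȳ_str) = Σₕ Wₕ²(1 − fₕ)sₕ²/nₕ with Wₕ = Nₕ/N, N = 61084.
Dept II: Wₕ = 0.20026521; term = 0.20026521²·(1 − 0.12883185)·156/1576 = 0.0034584491.
Dept III: Wₕ = 0.21784755; term = 0.21784755²·(1 − 0.07477268)·455.3/995 = 0.020092242.
Dept I: Wₕ = 0.26468470; term = 0.26468470²·(1 − 0.04923305)·2370/796 = 0.19832023.
Dept IV: Wₕ = 0.31720254; term = 0.31720254²·(1 − 0.09522089)·184/1845 = 0.0090789857.
Sum = 0.23094991.

0.2309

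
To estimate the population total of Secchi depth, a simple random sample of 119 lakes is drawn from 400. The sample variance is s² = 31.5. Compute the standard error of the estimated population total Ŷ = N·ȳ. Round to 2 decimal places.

172.49

Var(Ŷ) = N²·Var(ȳ) = N²·(1 − n/N)·s²/n.
f = 119/400 = 0.29750000; Var(ȳ) = 0.70250000·31.5/119 = 0.18595588.
Var(Ŷ) = 400² · 0.18595588 = 29752.941.
SE(Ŷ) = √(29752.941) = 172.49.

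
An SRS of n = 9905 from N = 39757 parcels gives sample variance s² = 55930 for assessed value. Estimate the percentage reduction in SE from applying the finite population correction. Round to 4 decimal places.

f = n/N = 9905/39757 = 0.24913852.
SE_no-fpc = √(s²/n) = 2.3762666; SE_fpc = √((1−f)s²/n) = 2.0590888.
Ratio = √(1−f) = 0.86652264. Reduction = 100·(1 − 0.86652264) = 13.3477%.

13.3477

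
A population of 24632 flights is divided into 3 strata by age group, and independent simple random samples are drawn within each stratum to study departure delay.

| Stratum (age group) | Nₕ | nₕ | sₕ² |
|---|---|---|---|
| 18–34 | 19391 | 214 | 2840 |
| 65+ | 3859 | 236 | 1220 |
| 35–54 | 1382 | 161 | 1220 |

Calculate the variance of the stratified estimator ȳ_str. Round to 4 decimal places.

8.2739

Var(ȳ_str) = Σₕ Wₕ²(1 − fₕ)sₕ²/nₕ with Wₕ = Nₕ/N, N = 24632.
18–34: Wₕ = 0.78722800; term = 0.78722800²·(1 − 0.01103605)·2840/214 = 8.1336614.
65+: Wₕ = 0.15666613; term = 0.15666613²·(1 − 0.06115574)·1220/236 = 0.11912189.
35–54: Wₕ = 0.05610588; term = 0.05610588²·(1 − 0.11649783)·1220/161 = 0.02107455.
Sum = 8.2738578.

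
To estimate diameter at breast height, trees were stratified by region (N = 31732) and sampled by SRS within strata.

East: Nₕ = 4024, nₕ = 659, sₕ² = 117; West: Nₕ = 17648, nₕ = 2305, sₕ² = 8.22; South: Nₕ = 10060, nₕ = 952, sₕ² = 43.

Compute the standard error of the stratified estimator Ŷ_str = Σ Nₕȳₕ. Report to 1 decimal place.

Var(Ŷ_str) = Σₕ Nₕ²(1 − fₕ)sₕ²/nₕ.
East: 4024²·(1 − 659/4024)·117/659 = 2.40405 × 10^6.
West: 17648²·(1 − 2305/17648)·8.22/2305 = 965620.92.
South: 10060²·(1 − 952/10060)·43/952 = 4.138591 × 10^6.
Sum = 7.5082619 × 10^6.
SE = √(7.5082619 × 10^6) = 2740.1.

2740.1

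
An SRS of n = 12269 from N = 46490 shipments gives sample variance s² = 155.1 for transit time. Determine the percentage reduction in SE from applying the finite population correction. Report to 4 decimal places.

f = n/N = 12269/46490 = 0.26390622.
SE_no-fpc = √(s²/n) = 0.11243495; SE_fpc = √((1−f)s²/n) = 0.096464583.
Ratio = √(1−f) = 0.85795908. Reduction = 100·(1 − 0.85795908) = 14.2041%.

14.2041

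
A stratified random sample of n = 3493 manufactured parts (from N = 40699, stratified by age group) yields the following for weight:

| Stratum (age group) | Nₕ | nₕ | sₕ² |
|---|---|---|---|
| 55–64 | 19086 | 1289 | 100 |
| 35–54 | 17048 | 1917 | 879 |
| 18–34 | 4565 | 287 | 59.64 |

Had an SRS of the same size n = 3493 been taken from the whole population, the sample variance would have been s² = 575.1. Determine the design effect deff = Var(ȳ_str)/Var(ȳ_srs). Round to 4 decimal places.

Var(ȳ_str) = Σ Wₕ²(1−fₕ)sₕ²/nₕ with Wₕ = Nₕ/40699:
  55–64: (19086/40699)²·(1−1289/19086)·100/1289 = 0.015908943
  35–54: (17048/40699)²·(1−1917/17048)·879/1917 = 0.071406929
  18–34: (4565/40699)²·(1−287/4565)·59.64/287 = 0.0024500211
  → Var(ȳ_str) = 0.089765893.
Var(ȳ_srs) = (1 − 3493/40699)·575.1/3493 = 0.150513.
deff = 0.089765893 / 0.150513 = 0.5964.

0.5964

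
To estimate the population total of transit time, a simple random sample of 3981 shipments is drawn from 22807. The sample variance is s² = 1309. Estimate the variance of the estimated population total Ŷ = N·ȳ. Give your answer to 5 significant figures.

1.4118 × 10^8

Var(Ŷ) = N²·Var(ȳ) = N²·(1 − n/N)·s²/n.
f = 3981/22807 = 0.17455167; Var(ȳ) = 0.82544833·1309/3981 = 0.2714172.
Var(Ŷ) = 22807² · 0.2714172 = 1.4118017 × 10^8.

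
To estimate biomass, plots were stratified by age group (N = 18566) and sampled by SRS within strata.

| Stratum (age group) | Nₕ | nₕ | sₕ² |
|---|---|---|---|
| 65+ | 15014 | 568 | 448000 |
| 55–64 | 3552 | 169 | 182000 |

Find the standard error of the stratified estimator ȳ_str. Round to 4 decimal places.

Var(ȳ_str) = Σₕ Wₕ²(1 − fₕ)sₕ²/nₕ with Wₕ = Nₕ/N, N = 18566.
65+: Wₕ = 0.80868254; term = 0.80868254²·(1 − 0.03783136)·448000/568 = 496.2917.
55–64: Wₕ = 0.19131746; term = 0.19131746²·(1 − 0.04757883)·182000/169 = 37.542479.
Sum = 533.83418.
SE = √(533.83418) = 23.1049.

23.1049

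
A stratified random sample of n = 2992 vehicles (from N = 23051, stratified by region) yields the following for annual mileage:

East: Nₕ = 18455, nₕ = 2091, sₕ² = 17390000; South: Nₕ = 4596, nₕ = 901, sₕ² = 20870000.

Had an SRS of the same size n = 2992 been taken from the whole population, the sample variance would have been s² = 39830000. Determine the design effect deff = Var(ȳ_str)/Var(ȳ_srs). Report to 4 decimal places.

0.4719

Var(ȳ_str) = Σ Wₕ²(1−fₕ)sₕ²/nₕ with Wₕ = Nₕ/23051:
  East: (18455/23051)²·(1−2091/18455)·17390000/2091 = 4726.825
  South: (4596/23051)²·(1−901/4596)·20870000/901 = 740.30823
  → Var(ȳ_str) = 5467.1332.
Var(ȳ_srs) = (1 − 2992/23051)·39830000/2992 = 11584.258.
deff = 5467.1332 / 11584.258 = 0.4719.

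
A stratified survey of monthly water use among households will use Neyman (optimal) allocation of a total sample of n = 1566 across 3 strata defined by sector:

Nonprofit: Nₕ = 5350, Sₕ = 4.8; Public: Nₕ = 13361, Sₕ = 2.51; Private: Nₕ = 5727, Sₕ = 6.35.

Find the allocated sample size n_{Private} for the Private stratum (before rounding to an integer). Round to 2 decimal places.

595.82

Neyman allocation: nₕ = n·NₕSₕ / Σⱼ NⱼSⱼ.
Σ NⱼSⱼ = 5350·4.8 + 13361·2.51 + 5727·6.35 = 95582.56.
n_{Private} = 1566·5727·6.35 / 95582.56 = 595.82.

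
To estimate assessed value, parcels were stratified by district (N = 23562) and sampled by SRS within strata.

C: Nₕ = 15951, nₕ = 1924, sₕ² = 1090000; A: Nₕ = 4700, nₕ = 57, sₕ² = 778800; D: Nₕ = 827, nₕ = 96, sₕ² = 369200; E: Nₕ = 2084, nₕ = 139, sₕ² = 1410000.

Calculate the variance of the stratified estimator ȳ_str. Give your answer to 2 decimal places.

843.63

Var(ȳ_str) = Σₕ Wₕ²(1 − fₕ)sₕ²/nₕ with Wₕ = Nₕ/N, N = 23562.
C: Wₕ = 0.67697988; term = 0.67697988²·(1 − 0.12061940)·1090000/1924 = 228.32309.
A: Wₕ = 0.19947373; term = 0.19947373²·(1 − 0.01212766)·778800/57 = 537.06064.
D: Wₕ = 0.03509889; term = 0.03509889²·(1 − 0.11608222)·369200/96 = 4.18783.
E: Wₕ = 0.08844750; term = 0.08844750²·(1 − 0.06669866)·1410000/139 = 74.062323.
Sum = 843.63388.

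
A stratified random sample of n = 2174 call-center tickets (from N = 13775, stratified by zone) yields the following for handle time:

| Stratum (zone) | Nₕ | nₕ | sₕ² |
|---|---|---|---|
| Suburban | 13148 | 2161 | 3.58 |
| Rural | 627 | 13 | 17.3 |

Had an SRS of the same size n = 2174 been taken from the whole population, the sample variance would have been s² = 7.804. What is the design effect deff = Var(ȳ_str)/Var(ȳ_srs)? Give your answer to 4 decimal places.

1.3103

Var(ȳ_str) = Σ Wₕ²(1−fₕ)sₕ²/nₕ with Wₕ = Nₕ/13775:
  Suburban: (13148/13775)²·(1−2161/13148)·3.58/2161 = 0.0012611997
  Rural: (627/13775)²·(1−13/627)·17.3/13 = 0.0026999483
  → Var(ȳ_str) = 0.003961148.
Var(ȳ_srs) = (1 − 2174/13775)·7.804/2174 = 0.0030231628.
deff = 0.003961148 / 0.0030231628 = 1.3103.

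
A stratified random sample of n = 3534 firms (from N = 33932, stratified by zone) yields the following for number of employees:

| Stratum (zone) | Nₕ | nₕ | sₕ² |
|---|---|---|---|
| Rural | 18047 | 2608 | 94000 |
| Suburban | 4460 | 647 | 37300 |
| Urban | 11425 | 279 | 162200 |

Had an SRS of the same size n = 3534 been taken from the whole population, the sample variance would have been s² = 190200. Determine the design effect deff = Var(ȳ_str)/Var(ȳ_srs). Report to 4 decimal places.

1.5322

Var(ȳ_str) = Σ Wₕ²(1−fₕ)sₕ²/nₕ with Wₕ = Nₕ/33932:
  Rural: (18047/33932)²·(1−2608/18047)·94000/2608 = 8.7221898
  Suburban: (4460/33932)²·(1−647/4460)·37300/647 = 0.85150519
  Urban: (11425/33932)²·(1−279/11425)·162200/279 = 64.298816
  → Var(ȳ_str) = 73.872511.
Var(ȳ_srs) = (1 − 3534/33932)·190200/3534 = 48.214706.
deff = 73.872511 / 48.214706 = 1.5322.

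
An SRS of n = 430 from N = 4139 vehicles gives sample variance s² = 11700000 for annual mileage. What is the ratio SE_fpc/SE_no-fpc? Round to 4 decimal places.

0.9466

f = n/N = 430/4139 = 0.10388983.
SE_no-fpc = √(s²/n) = 164.95242; SE_fpc = √((1−f)s²/n) = 156.14907.
Ratio = √(1−f) = 0.94663096.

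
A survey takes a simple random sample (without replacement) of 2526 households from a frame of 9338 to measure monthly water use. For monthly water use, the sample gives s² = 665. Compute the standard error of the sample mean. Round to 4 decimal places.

0.4382

Under SRS without replacement, Var(ȳ) = (1 − f)·s²/n with f = n/N = 2526/9338 = 0.27050760.
Var(ȳ) = (1 − 0.27050760)·665/2526 = 0.72949240·0.26326207 = 0.19204768.
SE(ȳ) = √(0.19204768) = 0.4382.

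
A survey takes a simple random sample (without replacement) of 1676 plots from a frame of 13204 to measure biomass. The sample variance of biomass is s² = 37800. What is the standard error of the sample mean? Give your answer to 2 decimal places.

4.44

Under SRS without replacement, Var(ȳ) = (1 − f)·s²/n with f = n/N = 1676/13204 = 0.12693123.
Var(ȳ) = (1 − 0.12693123)·37800/1676 = 0.87306877·22.553699 = 19.69093.
SE(ȳ) = √(19.69093) = 4.44.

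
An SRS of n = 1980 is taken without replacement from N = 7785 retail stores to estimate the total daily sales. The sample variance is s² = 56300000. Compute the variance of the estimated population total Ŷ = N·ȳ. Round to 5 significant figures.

Var(Ŷ) = N²·Var(ȳ) = N²·(1 − n/N)·s²/n.
f = 1980/7785 = 0.25433526; Var(ȳ) = 0.74566474·56300000/1980 = 21202.487.
Var(Ŷ) = 7785² · 21202.487 = 1.2850027 × 10^12.

1.2850 × 10^12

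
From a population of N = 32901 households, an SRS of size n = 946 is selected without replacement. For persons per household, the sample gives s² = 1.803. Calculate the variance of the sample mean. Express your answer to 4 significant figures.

Under SRS without replacement, Var(ȳ) = (1 − f)·s²/n with f = n/N = 946/32901 = 0.02875293.
Var(ȳ) = (1 − 0.02875293)·1.803/946 = 0.97124707·0.0019059197 = 0.0018511189.

0.001851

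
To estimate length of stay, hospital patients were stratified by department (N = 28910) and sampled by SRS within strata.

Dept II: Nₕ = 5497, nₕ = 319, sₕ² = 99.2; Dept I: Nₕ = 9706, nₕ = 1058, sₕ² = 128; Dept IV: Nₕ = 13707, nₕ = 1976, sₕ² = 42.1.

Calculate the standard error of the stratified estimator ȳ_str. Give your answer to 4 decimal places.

0.1638

Var(ȳ_str) = Σₕ Wₕ²(1 − fₕ)sₕ²/nₕ with Wₕ = Nₕ/N, N = 28910.
Dept II: Wₕ = 0.19014182; term = 0.19014182²·(1 − 0.05803165)·99.2/319 = 0.010590405.
Dept I: Wₕ = 0.33573158; term = 0.33573158²·(1 − 0.10900474)·128/1058 = 0.012150218.
Dept IV: Wₕ = 0.47412660; term = 0.47412660²·(1 − 0.14415992)·42.1/1976 = 0.0040989859.
Sum = 0.026839609.
SE = √(0.026839609) = 0.1638.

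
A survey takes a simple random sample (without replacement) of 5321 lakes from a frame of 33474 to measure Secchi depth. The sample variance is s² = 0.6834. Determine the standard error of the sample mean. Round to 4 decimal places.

0.0104

Under SRS without replacement, Var(ȳ) = (1 − f)·s²/n with f = n/N = 5321/33474 = 0.15895919.
Var(ȳ) = (1 − 0.15895919)·0.6834/5321 = 0.84104081·1.284345 × 10^-4 = 1.0801866 × 10^-4.
SE(ȳ) = √(1.0801866 × 10^-4) = 0.0104.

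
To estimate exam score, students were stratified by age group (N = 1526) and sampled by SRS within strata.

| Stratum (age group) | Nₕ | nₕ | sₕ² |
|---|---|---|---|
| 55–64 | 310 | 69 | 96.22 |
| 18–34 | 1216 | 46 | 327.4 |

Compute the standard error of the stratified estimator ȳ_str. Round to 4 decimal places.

Var(ȳ_str) = Σₕ Wₕ²(1 − fₕ)sₕ²/nₕ with Wₕ = Nₕ/N, N = 1526.
55–64: Wₕ = 0.20314548; term = 0.20314548²·(1 − 0.22258065)·96.22/69 = 0.044738965.
18–34: Wₕ = 0.79685452; term = 0.79685452²·(1 − 0.03782895)·327.4/46 = 4.3484173.
Sum = 4.3931563.
SE = √(4.3931563) = 2.0960.

2.0960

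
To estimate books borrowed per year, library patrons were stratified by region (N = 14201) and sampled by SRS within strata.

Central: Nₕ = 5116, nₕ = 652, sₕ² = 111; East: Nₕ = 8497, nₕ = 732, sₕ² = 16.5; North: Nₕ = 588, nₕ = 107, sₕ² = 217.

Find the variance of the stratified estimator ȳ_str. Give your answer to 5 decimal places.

0.02950

Var(ȳ_str) = Σₕ Wₕ²(1 − fₕ)sₕ²/nₕ with Wₕ = Nₕ/N, N = 14201.
Central: Wₕ = 0.36025632; term = 0.36025632²·(1 − 0.12744332)·111/652 = 0.019279344.
East: Wₕ = 0.59833815; term = 0.59833815²·(1 − 0.08614805)·16.5/732 = 0.0073746614.
North: Wₕ = 0.04140553; term = 0.04140553²·(1 − 0.18197279)·217/107 = 0.0028442024.
Sum = 0.029498208.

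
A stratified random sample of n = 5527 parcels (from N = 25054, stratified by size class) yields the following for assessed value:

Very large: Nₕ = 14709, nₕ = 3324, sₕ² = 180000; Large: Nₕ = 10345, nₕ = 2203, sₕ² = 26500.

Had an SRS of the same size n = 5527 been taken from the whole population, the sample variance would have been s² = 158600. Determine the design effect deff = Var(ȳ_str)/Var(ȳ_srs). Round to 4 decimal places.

0.7181

Var(ȳ_str) = Σ Wₕ²(1−fₕ)sₕ²/nₕ with Wₕ = Nₕ/25054:
  Very large: (14709/25054)²·(1−3324/14709)·180000/3324 = 14.446862
  Large: (10345/25054)²·(1−2203/10345)·26500/2203 = 1.6141312
  → Var(ȳ_str) = 16.060993.
Var(ȳ_srs) = (1 − 5527/25054)·158600/5527 = 22.365168.
deff = 16.060993 / 22.365168 = 0.7181.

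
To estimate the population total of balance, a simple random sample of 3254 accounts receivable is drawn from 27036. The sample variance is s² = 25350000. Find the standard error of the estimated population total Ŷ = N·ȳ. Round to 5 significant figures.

Var(Ŷ) = N²·Var(ȳ) = N²·(1 − n/N)·s²/n.
f = 3254/27036 = 0.12035804; Var(ȳ) = 0.87964196·25350000/3254 = 6852.7731.
Var(Ŷ) = 27036² · 6852.7731 = 5.0090023 × 10^12.
SE(Ŷ) = √(5.0090023 × 10^12) = 2.2381 × 10^6.

2.2381 × 10^6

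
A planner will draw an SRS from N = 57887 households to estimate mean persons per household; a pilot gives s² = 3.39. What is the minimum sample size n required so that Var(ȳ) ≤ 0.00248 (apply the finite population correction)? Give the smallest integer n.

1336

Without fpc, n₀ = s²/D = 3.39/0.00248 = 1366.9355.
With fpc, (1 − n/N)·s²/n ≤ D requires n ≥ n₀/(1 + n₀/N) = 1366.9355/(1 + 1366.9355/57887) = 1335.4015.
Rounding up, n = 1336.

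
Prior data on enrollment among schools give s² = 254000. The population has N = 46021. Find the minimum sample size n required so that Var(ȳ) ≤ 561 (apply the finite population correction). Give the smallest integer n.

449

Without fpc, n₀ = s²/D = 254000/561 = 452.7629.
With fpc, (1 − n/N)·s²/n ≤ D requires n ≥ n₀/(1 + n₀/N) = 452.7629/(1 + 452.7629/46021) = 448.3519.
Rounding up, n = 449.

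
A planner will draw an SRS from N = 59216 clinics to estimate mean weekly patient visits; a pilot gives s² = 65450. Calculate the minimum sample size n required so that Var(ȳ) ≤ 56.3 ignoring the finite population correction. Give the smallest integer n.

Without fpc, n₀ = s²/D = 65450/56.3 = 1162.5222.
Rounding up, n = 1163.

1163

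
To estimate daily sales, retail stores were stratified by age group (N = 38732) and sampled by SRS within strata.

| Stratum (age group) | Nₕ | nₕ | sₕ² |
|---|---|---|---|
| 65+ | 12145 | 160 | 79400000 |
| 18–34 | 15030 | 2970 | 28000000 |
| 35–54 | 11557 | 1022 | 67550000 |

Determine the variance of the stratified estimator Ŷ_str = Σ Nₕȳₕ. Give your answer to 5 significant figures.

Var(Ŷ_str) = Σₕ Nₕ²(1 − fₕ)sₕ²/nₕ.
65+: 12145²·(1 − 160/12145)·79400000/160 = 7.2233071 × 10^13.
18–34: 15030²·(1 − 2970/15030)·28000000/2970 = 1.7088655 × 10^12.
35–54: 11557²·(1 − 1022/11557)·67550000/1022 = 8.0473726 × 10^12.
Sum = 8.1989309 × 10^13.

8.1989 × 10^13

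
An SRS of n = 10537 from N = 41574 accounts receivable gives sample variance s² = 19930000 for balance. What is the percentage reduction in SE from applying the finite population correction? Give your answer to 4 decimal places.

13.5970

f = n/N = 10537/41574 = 0.25345168.
SE_no-fpc = √(s²/n) = 43.490576; SE_fpc = √((1−f)s²/n) = 37.577175.
Ratio = √(1−f) = 0.86403028. Reduction = 100·(1 − 0.86403028) = 13.5970%.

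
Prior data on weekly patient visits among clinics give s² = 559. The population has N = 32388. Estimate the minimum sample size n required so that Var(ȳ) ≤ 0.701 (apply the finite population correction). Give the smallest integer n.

Without fpc, n₀ = s²/D = 559/0.701 = 797.4322.
With fpc, (1 − n/N)·s²/n ≤ D requires n ≥ n₀/(1 + n₀/N) = 797.4322/(1 + 797.4322/32388) = 778.2702.
Rounding up, n = 779.

779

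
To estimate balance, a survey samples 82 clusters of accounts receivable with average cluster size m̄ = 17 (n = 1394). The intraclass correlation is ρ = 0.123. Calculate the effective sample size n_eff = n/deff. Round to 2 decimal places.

deff = 1 + (17 − 1)·0.123 = 1 + 1.968 = 2.968.
n_eff = 1394 / 2.968 = 469.68.

469.68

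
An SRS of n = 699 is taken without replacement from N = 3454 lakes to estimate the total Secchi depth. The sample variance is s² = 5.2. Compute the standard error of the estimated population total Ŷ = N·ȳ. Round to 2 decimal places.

266.06

Var(Ŷ) = N²·Var(ȳ) = N²·(1 − n/N)·s²/n.
f = 699/3454 = 0.20237406; Var(ȳ) = 0.79762594·5.2/699 = 0.005933698.
Var(Ŷ) = 3454² · 0.005933698 = 70789.705.
SE(Ŷ) = √(70789.705) = 266.06.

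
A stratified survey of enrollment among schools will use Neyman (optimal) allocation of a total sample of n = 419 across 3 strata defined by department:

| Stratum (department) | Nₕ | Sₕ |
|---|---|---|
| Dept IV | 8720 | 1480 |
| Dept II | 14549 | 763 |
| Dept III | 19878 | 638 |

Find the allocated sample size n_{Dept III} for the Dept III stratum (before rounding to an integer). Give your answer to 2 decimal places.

Neyman allocation: nₕ = n·NₕSₕ / Σⱼ NⱼSⱼ.
Σ NⱼSⱼ = 8720·1480 + 14549·763 + 19878·638 = 3.6688651 × 10^7.
n_{Dept III} = 419·19878·638 / (3.6688651 × 10^7) = 144.84.

144.84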